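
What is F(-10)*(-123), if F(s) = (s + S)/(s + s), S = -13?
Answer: -2829/20 ≈ -141.45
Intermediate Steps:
F(s) = (-13 + s)/(2*s) (F(s) = (s - 13)/(s + s) = (-13 + s)/((2*s)) = (-13 + s)*(1/(2*s)) = (-13 + s)/(2*s))
F(-10)*(-123) = ((½)*(-13 - 10)/(-10))*(-123) = ((½)*(-⅒)*(-23))*(-123) = (23/20)*(-123) = -2829/20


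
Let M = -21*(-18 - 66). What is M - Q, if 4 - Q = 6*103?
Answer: 2378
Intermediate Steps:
Q = -614 (Q = 4 - 6*103 = 4 - 1*618 = 4 - 618 = -614)
M = 1764 (M = -21*(-84) = 1764)
M - Q = 1764 - 1*(-614) = 1764 + 614 = 2378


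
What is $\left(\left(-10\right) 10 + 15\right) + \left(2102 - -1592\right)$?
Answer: $3609$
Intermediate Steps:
$\left(\left(-10\right) 10 + 15\right) + \left(2102 - -1592\right) = \left(-100 + 15\right) + \left(2102 + 1592\right) = -85 + 3694 = 3609$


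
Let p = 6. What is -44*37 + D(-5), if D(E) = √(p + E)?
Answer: -1627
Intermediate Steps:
D(E) = √(6 + E)
-44*37 + D(-5) = -44*37 + √(6 - 5) = -1628 + √1 = -1628 + 1 = -1627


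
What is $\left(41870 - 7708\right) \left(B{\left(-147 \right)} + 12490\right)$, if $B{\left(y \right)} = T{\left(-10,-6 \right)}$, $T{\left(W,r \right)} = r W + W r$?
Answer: $430782820$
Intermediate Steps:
$T{\left(W,r \right)} = 2 W r$ ($T{\left(W,r \right)} = W r + W r = 2 W r$)
$B{\left(y \right)} = 120$ ($B{\left(y \right)} = 2 \left(-10\right) \left(-6\right) = 120$)
$\left(41870 - 7708\right) \left(B{\left(-147 \right)} + 12490\right) = \left(41870 - 7708\right) \left(120 + 12490\right) = 34162 \cdot 12610 = 430782820$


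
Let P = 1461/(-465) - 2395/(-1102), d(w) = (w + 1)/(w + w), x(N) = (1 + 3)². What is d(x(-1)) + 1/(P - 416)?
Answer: 1205315033/2279117088 ≈ 0.52885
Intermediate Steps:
x(N) = 16 (x(N) = 4² = 16)
d(w) = (1 + w)/(2*w) (d(w) = (1 + w)/((2*w)) = (1 + w)*(1/(2*w)) = (1 + w)/(2*w))
P = -165449/170810 (P = 1461*(-1/465) - 2395*(-1/1102) = -487/155 + 2395/1102 = -165449/170810 ≈ -0.96861)
d(x(-1)) + 1/(P - 416) = (½)*(1 + 16)/16 + 1/(-165449/170810 - 416) = (½)*(1/16)*17 + 1/(-71222409/170810) = 17/32 - 170810/71222409 = 1205315033/2279117088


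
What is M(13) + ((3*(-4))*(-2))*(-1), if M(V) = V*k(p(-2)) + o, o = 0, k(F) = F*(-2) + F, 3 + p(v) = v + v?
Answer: 67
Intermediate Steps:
p(v) = -3 + 2*v (p(v) = -3 + (v + v) = -3 + 2*v)
k(F) = -F (k(F) = -2*F + F = -F)
M(V) = 7*V (M(V) = V*(-(-3 + 2*(-2))) + 0 = V*(-(-3 - 4)) + 0 = V*(-1*(-7)) + 0 = V*7 + 0 = 7*V + 0 = 7*V)
M(13) + ((3*(-4))*(-2))*(-1) = 7*13 + ((3*(-4))*(-2))*(-1) = 91 - 12*(-2)*(-1) = 91 + 24*(-1) = 91 - 24 = 67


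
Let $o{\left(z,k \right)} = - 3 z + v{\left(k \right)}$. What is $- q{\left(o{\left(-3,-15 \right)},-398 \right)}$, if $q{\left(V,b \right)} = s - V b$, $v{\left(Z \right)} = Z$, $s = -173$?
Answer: $2561$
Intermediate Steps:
$o{\left(z,k \right)} = k - 3 z$ ($o{\left(z,k \right)} = - 3 z + k = k - 3 z$)
$q{\left(V,b \right)} = -173 - V b$
$- q{\left(o{\left(-3,-15 \right)},-398 \right)} = - (-173 - \left(-15 - -9\right) \left(-398\right)) = - (-173 - \left(-15 + 9\right) \left(-398\right)) = - (-173 - \left(-6\right) \left(-398\right)) = - (-173 - 2388) = \left(-1\right) \left(-2561\right) = 2561$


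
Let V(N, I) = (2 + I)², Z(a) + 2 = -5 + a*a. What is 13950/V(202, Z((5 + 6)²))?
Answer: 6975/107106248 ≈ 6.5122e-5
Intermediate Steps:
Z(a) = -7 + a² (Z(a) = -2 + (-5 + a*a) = -2 + (-5 + a²) = -7 + a²)
13950/V(202, Z((5 + 6)²)) = 13950/((2 + (-7 + ((5 + 6)²)²))²) = 13950/((2 + (-7 + (11²)²))²) = 13950/((2 + (-7 + 121²))²) = 13950/((2 + (-7 + 14641))²) = 13950/((2 + 14634)²) = 13950/(14636²) = 13950/214212496 = 13950*(1/214212496) = 6975/107106248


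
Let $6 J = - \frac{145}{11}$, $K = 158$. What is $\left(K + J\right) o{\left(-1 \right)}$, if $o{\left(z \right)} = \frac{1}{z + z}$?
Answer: $- \frac{10283}{132} \approx -77.901$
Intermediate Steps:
$J = - \frac{145}{66}$ ($J = \frac{\left(-145\right) \frac{1}{11}}{6} = \frac{1}{6} \left(- \frac{145}{11}\right) = - \frac{145}{66} \approx -2.197$)
$o{\left(z \right)} = \frac{1}{2 z}$
$\left(K + J\right) o{\left(-1 \right)} = \left(158 - \frac{145}{66}\right) \frac{1}{2 \left(-1\right)} = \frac{10283 \cdot \frac{1}{2} \left(-1\right)}{66} = \frac{10283}{66} \left(- \frac{1}{2}\right) = - \frac{10283}{132}$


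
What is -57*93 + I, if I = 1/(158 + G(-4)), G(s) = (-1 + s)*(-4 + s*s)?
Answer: -519497/98 ≈ -5301.0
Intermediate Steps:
G(s) = (-1 + s)*(-4 + s**2)
I = 1/98 (I = 1/(158 + (4 + (-4)**3 - 1*(-4)**2 - 4*(-4))) = 1/(158 + (4 - 64 - 1*16 + 16)) = 1/(158 + (4 - 64 - 16 + 16)) = 1/(158 - 60) = 1/98 ≈ 0.010204)
-57*93 + I = -57*93 + 1/98 = -5301 + 1/98 = -519497/98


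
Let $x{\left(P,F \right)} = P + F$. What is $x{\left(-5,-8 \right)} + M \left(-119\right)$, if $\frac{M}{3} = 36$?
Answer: $-12865$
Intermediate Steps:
$M = 108$ ($M = 3 \cdot 36 = 108$)
$x{\left(P,F \right)} = F + P$
$x{\left(-5,-8 \right)} + M \left(-119\right) = \left(-8 - 5\right) + 108 \left(-119\right) = -13 - 12852 = -12865$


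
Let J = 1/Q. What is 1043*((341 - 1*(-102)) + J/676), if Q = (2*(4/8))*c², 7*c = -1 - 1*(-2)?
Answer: 312396231/676 ≈ 4.6212e+5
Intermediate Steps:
c = ⅐ (c = (-1 - 1*(-2))/7 = (-1 + 2)/7 = (⅐)*1 = ⅐ ≈ 0.14286)
Q = 1/49 (Q = (2*(4/8))*(⅐)² = (2*(4*(⅛)))*(1/49) = (2*(½))*(1/49) = 1*(1/49) = 1/49 ≈ 0.020408)
J = 49 (J = 1/(1/49) = 49)
1043*((341 - 1*(-102)) + J/676) = 1043*((341 - 1*(-102)) + 49/676) = 1043*((341 + 102) + 49*(1/676)) = 1043*(443 + 49/676) = 1043*(299517/676) = 312396231/676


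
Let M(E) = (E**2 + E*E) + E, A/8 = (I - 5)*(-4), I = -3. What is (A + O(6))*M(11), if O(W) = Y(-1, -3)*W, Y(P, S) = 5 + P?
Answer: 70840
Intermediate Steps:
A = 256 (A = 8*((-3 - 5)*(-4)) = 8*(-8*(-4)) = 8*32 = 256)
M(E) = E + 2*E**2 (M(E) = (E**2 + E**2) + E = 2*E**2 + E = E + 2*E**2)
O(W) = 4*W (O(W) = (5 - 1)*W = 4*W)
(A + O(6))*M(11) = (256 + 4*6)*(11*(1 + 2*11)) = (256 + 24)*(11*(1 + 22)) = 280*(11*23) = 280*253 = 70840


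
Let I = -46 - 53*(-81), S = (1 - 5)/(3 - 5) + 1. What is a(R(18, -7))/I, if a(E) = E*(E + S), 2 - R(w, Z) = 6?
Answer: 4/4247 ≈ 0.00094184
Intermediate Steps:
R(w, Z) = -4 (R(w, Z) = 2 - 1*6 = 2 - 6 = -4)
S = 3 (S = -4/(-2) + 1 = -4*(-1/2) + 1 = 2 + 1 = 3)
a(E) = E*(3 + E) (a(E) = E*(E + 3) = E*(3 + E))
I = 4247 (I = -46 + 4293 = 4247)
a(R(18, -7))/I = -4*(3 - 4)/4247 = -4*(-1)*(1/4247) = 4*(1/4247) = 4/4247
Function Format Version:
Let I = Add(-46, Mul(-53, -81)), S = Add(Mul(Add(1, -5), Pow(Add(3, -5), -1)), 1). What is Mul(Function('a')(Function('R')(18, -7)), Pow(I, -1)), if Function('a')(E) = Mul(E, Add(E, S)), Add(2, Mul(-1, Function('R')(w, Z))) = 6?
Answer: Rational(4, 4247) ≈ 0.00094184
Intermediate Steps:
Function('R')(w, Z) = -4 (Function('R')(w, Z) = Add(2, Mul(-1, 6)) = Add(2, -6) = -4)
S = 3 (S = Add(Mul(-4, Pow(-2, -1)), 1) = Add(Mul(-4, Rational(-1, 2)), 1) = Add(2, 1) = 3)
Function('a')(E) = Mul(E, Add(3, E)) (Function('a')(E) = Mul(E, Add(E, 3)) = Mul(E, Add(3, E)))
I = 4247 (I = Add(-46, 4293) = 4247)
Mul(Function('a')(Function('R')(18, -7)), Pow(I, -1)) = Mul(Mul(-4, Add(3, -4)), Pow(4247, -1)) = Mul(Mul(-4, -1), Rational(1, 4247)) = Mul(4, Rational(1, 4247)) = Rational(4, 4247)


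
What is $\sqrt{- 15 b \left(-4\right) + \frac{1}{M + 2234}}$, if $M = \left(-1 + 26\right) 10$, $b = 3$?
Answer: $\frac{\sqrt{30851349}}{414} \approx 13.416$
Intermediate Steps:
$M = 250$ ($M = 25 \cdot 10 = 250$)
$\sqrt{- 15 b \left(-4\right) + \frac{1}{M + 2234}} = \sqrt{\left(-15\right) 3 \left(-4\right) + \frac{1}{250 + 2234}} = \sqrt{\left(-45\right) \left(-4\right) + \frac{1}{2484}} = \sqrt{180 + \frac{1}{2484}} = \sqrt{\frac{447121}{2484}} = \frac{\sqrt{30851349}}{414}$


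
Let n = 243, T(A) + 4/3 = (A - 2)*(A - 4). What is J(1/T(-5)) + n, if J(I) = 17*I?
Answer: 45006/185 ≈ 243.28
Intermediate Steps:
T(A) = -4/3 + (-4 + A)*(-2 + A) (T(A) = -4/3 + (A - 2)*(A - 4) = -4/3 + (-2 + A)*(-4 + A) = -4/3 + (-4 + A)*(-2 + A))
J(1/T(-5)) + n = 17/(20/3 + (-5)² - 6*(-5)) + 243 = 17/(20/3 + 25 + 30) + 243 = 17/(185/3) + 243 = 17*(3/185) + 243 = 51/185 + 243 = 45006/185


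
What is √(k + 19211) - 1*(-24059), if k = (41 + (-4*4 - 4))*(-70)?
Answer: 24059 + √17741 ≈ 24192.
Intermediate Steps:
k = -1470 (k = (41 + (-16 - 4))*(-70) = (41 - 20)*(-70) = 21*(-70) = -1470)
√(k + 19211) - 1*(-24059) = √(-1470 + 19211) - 1*(-24059) = √17741 + 24059 = 24059 + √17741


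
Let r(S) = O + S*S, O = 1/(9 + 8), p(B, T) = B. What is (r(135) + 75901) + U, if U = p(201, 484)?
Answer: 1603560/17 ≈ 94327.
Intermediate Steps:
U = 201
O = 1/17 ≈ 0.058824
r(S) = 1/17 + S**2 (r(S) = 1/17 + S*S = 1/17 + S**2)
(r(135) + 75901) + U = ((1/17 + 135**2) + 75901) + 201 = ((1/17 + 18225) + 75901) + 201 = (309826/17 + 75901) + 201 = 1600143/17 + 201 = 1603560/17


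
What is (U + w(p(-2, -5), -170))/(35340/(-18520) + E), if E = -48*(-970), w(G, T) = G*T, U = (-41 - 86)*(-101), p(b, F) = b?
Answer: 4064214/14370931 ≈ 0.28281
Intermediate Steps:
U = 12827 (U = -127*(-101) = 12827)
E = 46560
(U + w(p(-2, -5), -170))/(35340/(-18520) + E) = (12827 - 2*(-170))/(35340/(-18520) + 46560) = (12827 + 340)/(35340*(-1/18520) + 46560) = 13167/(-1767/926 + 46560) = 13167/(43112793/926) = 13167*(926/43112793) = 4064214/14370931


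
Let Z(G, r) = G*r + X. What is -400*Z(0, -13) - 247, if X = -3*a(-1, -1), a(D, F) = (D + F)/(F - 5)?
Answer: 153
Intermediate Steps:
a(D, F) = (D + F)/(-5 + F)
X = -1 (X = -3*(-1 - 1)/(-5 - 1) = -3*(-2)/(-6) = -(-1)*(-2)/2 = -3*1/3 = -1)
Z(G, r) = -1 + G*r (Z(G, r) = G*r - 1 = -1 + G*r)
-400*Z(0, -13) - 247 = -400*(-1 + 0*(-13)) - 247 = -400*(-1 + 0) - 247 = -400*(-1) - 247 = 400 - 247 = 153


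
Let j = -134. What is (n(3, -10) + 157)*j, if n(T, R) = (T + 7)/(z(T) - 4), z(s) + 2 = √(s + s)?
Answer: -20770 + 134*√6/3 ≈ -20661.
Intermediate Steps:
z(s) = -2 + √2*√s (z(s) = -2 + √(s + s) = -2 + √(2*s) = -2 + √2*√s)
n(T, R) = (7 + T)/(-6 + √2*√T) (n(T, R) = (T + 7)/((-2 + √2*√T) - 4) = (7 + T)/(-6 + √2*√T))
(n(3, -10) + 157)*j = ((7 + 3)/(-6 + √2*√3) + 157)*(-134) = (10/(-6 + √6) + 157)*(-134) = (157 + 10/(-6 + √6))*(-134) = -21038 - 1340/(-6 + √6)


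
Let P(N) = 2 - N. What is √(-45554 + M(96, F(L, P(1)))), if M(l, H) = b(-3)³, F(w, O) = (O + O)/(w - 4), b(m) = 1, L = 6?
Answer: I*√45553 ≈ 213.43*I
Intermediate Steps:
F(w, O) = 2*O/(-4 + w) (F(w, O) = (2*O)/(-4 + w) = 2*O/(-4 + w))
M(l, H) = 1 (M(l, H) = 1³ = 1)
√(-45554 + M(96, F(L, P(1)))) = √(-45554 + 1) = √(-45553) = I*√45553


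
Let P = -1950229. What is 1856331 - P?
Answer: 3806560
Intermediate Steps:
1856331 - P = 1856331 - 1*(-1950229) = 1856331 + 1950229 = 3806560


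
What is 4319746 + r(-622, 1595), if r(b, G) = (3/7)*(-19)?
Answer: 30238165/7 ≈ 4.3197e+6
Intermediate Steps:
r(b, G) = -57/7 (r(b, G) = (3*(⅐))*(-19) = (3/7)*(-19) = -57/7)
4319746 + r(-622, 1595) = 4319746 - 57/7 = 30238165/7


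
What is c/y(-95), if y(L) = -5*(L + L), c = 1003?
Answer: 1003/950 ≈ 1.0558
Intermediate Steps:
y(L) = -10*L
c/y(-95) = 1003/((-10*(-95))) = 1003/950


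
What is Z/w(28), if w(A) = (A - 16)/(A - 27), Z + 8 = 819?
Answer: 811/12 ≈ 67.583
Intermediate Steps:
Z = 811 (Z = -8 + 819 = 811)
w(A) = (-16 + A)/(-27 + A)
Z/w(28) = 811/(((-16 + 28)/(-27 + 28))) = 811/((12/1)) = 811/((1*12)) = 811/12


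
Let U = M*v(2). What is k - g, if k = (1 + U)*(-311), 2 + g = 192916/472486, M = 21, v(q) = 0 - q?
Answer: 3012710521/236243 ≈ 12753.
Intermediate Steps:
v(q) = -q
U = -42 (U = 21*(-1*2) = 21*(-2) = -42)
g = -376028/236243 (g = -2 + 192916/472486 = -2 + 192916*(1/472486) = -2 + 96458/236243 = -376028/236243 ≈ -1.5917)
k = 12751 (k = (1 - 42)*(-311) = -41*(-311) = 12751)
k - g = 12751 - 1*(-376028/236243) = 12751 + 376028/236243 = 3012710521/236243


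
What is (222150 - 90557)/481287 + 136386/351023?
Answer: 111832978421/168942806601 ≈ 0.66196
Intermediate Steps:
(222150 - 90557)/481287 + 136386/351023 = 131593*(1/481287) + 136386*(1/351023) = 131593/481287 + 136386/351023 = 111832978421/168942806601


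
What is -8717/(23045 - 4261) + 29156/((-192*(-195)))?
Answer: 3457841/10988640 ≈ 0.31467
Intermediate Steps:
-8717/(23045 - 4261) + 29156/((-192*(-195))) = -8717/18784 + 29156/37440 = -8717*1/18784 + 29156*(1/37440) = -8717/18784 + 7289/9360 = 3457841/10988640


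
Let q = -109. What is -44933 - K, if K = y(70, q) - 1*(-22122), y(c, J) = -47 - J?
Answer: -67117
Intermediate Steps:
K = 22184 (K = (-47 - 1*(-109)) - 1*(-22122) = (-47 + 109) + 22122 = 62 + 22122 = 22184)
-44933 - K = -44933 - 1*22184 = -44933 - 22184 = -67117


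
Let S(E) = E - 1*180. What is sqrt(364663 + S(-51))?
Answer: 4*sqrt(22777) ≈ 603.68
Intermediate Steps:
S(E) = -180 + E (S(E) = E - 180 = -180 + E)
sqrt(364663 + S(-51)) = sqrt(364663 + (-180 - 51)) = sqrt(364663 - 231) = sqrt(364432) = 4*sqrt(22777)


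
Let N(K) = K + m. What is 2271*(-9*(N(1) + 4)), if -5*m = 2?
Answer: -470097/5 ≈ -94019.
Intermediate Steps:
m = -⅖ (m = -⅕*2 = -⅖ ≈ -0.40000)
N(K) = -⅖ + K (N(K) = K - ⅖ = -⅖ + K)
2271*(-9*(N(1) + 4)) = 2271*(-9*((-⅖ + 1) + 4)) = 2271*(-9*(⅗ + 4)) = 2271*(-9*23/5) = 2271*(-207/5) = -470097/5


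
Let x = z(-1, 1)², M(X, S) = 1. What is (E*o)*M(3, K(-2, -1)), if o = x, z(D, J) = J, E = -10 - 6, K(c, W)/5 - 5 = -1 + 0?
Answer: -16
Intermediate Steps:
K(c, W) = 20 (K(c, W) = 25 + 5*(-1 + 0) = 25 + 5*(-1) = 25 - 5 = 20)
E = -16
x = 1 (x = 1² = 1)
o = 1
(E*o)*M(3, K(-2, -1)) = -16*1*1 = -16*1 = -16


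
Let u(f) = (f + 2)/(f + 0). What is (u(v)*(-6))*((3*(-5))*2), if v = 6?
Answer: 240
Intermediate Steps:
u(f) = (2 + f)/f
(u(v)*(-6))*((3*(-5))*2) = (((2 + 6)/6)*(-6))*((3*(-5))*2) = (((1/6)*8)*(-6))*(-15*2) = ((4/3)*(-6))*(-30) = -8*(-30) = 240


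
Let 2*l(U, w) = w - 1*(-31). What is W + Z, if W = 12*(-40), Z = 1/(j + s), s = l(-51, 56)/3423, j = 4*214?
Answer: -937639798/1953421 ≈ -480.00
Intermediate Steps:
j = 856
l(U, w) = 31/2 + w/2 (l(U, w) = (w - 1*(-31))/2 = (w + 31)/2 = (31 + w)/2 = 31/2 + w/2)
s = 29/2282 (s = (31/2 + (1/2)*56)/3423 = (31/2 + 28)*(1/3423) = (87/2)*(1/3423) = 29/2282 ≈ 0.012708)
Z = 2282/1953421 (Z = 1/(856 + 29/2282) = 1/(1953421/2282) = 2282/1953421 ≈ 0.0011682)
W = -480
W + Z = -480 + 2282/1953421 = -937639798/1953421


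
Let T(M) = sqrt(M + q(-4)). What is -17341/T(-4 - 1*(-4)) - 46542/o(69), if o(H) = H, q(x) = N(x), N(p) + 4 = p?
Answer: -15514/23 + 17341*I*sqrt(2)/4 ≈ -674.52 + 6131.0*I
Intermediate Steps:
N(p) = -4 + p
q(x) = -4 + x
T(M) = sqrt(-8 + M) (T(M) = sqrt(M + (-4 - 4)) = sqrt(M - 8) = sqrt(-8 + M))
-17341/T(-4 - 1*(-4)) - 46542/o(69) = -17341/sqrt(-8 + (-4 - 1*(-4))) - 46542/69 = -17341/sqrt(-8 + (-4 + 4)) - 46542*1/69 = -17341/sqrt(-8 + 0) - 15514/23 = -17341*(-I*sqrt(2)/4) - 15514/23 = -(-17341)*I*sqrt(2)/4 - 15514/23 = 17341*I*sqrt(2)/4 - 15514/23 = -15514/23 + 17341*I*sqrt(2)/4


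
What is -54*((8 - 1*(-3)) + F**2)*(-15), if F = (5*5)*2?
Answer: 2033910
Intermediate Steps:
F = 50 (F = 25*2 = 50)
-54*((8 - 1*(-3)) + F**2)*(-15) = -54*((8 - 1*(-3)) + 50**2)*(-15) = -54*((8 + 3) + 2500)*(-15) = -54*(11 + 2500)*(-15) = -135594*(-15) = -54*(-37665) = 2033910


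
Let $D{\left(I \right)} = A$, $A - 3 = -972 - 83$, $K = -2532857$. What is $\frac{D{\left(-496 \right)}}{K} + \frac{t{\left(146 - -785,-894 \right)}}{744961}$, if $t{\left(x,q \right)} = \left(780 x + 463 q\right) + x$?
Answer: $\frac{794046649945}{1886879683577} \approx 0.42083$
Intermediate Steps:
$t{\left(x,q \right)} = 463 q + 781 x$ ($t{\left(x,q \right)} = \left(463 q + 780 x\right) + x = 463 q + 781 x$)
$A = -1052$ ($A = 3 - 1055 = -1052$)
$D{\left(I \right)} = -1052$
$\frac{D{\left(-496 \right)}}{K} + \frac{t{\left(146 - -785,-894 \right)}}{744961} = - \frac{1052}{-2532857} + \frac{463 \left(-894\right) + 781 \left(146 - -785\right)}{744961} = \left(-1052\right) \left(- \frac{1}{2532857}\right) + \left(-413922 + 781 \left(146 + 785\right)\right) \frac{1}{744961} = \frac{1052}{2532857} + \left(-413922 + 781 \cdot 931\right) \frac{1}{744961} = \frac{1052}{2532857} + \left(-413922 + 727111\right) \frac{1}{744961} = \frac{1052}{2532857} + 313189 \cdot \frac{1}{744961} = \frac{1052}{2532857} + \frac{313189}{744961} = \frac{794046649945}{1886879683577}$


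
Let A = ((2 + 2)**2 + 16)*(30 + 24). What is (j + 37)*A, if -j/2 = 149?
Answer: -451008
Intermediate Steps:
j = -298 (j = -2*149 = -298)
A = 1728 (A = (4**2 + 16)*54 = (16 + 16)*54 = 32*54 = 1728)
(j + 37)*A = (-298 + 37)*1728 = -261*1728 = -451008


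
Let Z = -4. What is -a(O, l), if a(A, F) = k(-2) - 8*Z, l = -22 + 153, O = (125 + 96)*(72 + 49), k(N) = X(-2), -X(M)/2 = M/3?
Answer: -100/3 ≈ -33.333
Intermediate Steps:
X(M) = -2*M/3
k(N) = 4/3 (k(N) = -2/3*(-2) = 4/3)
O = 26741 (O = 221*121 = 26741)
l = 131
a(A, F) = 100/3 (a(A, F) = 4/3 - 8*(-4) = 4/3 + 32 = 100/3)
-a(O, l) = -1*100/3 = -100/3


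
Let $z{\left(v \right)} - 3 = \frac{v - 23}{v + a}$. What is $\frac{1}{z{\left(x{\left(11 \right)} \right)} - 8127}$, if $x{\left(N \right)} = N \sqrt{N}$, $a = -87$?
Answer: $- \frac{25338421}{205846610263} + \frac{352 \sqrt{11}}{205846610263} \approx -0.00012309$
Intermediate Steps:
$x{\left(N \right)} = N^{\frac{3}{2}}$
$z{\left(v \right)} = 3 + \frac{-23 + v}{-87 + v}$ ($z{\left(v \right)} = 3 + \frac{v - 23}{v - 87} = 3 + \frac{-23 + v}{-87 + v}$)
$\frac{1}{z{\left(x{\left(11 \right)} \right)} - 8127} = \frac{1}{\frac{4 \left(-71 + 11^{\frac{3}{2}}\right)}{-87 + 11^{\frac{3}{2}}} - 8127} = \frac{1}{\frac{4 \left(-71 + 11 \sqrt{11}\right)}{-87 + 11 \sqrt{11}} - 8127} = \frac{1}{-8127 + \frac{4 \left(-71 + 11 \sqrt{11}\right)}{-87 + 11 \sqrt{11}}}$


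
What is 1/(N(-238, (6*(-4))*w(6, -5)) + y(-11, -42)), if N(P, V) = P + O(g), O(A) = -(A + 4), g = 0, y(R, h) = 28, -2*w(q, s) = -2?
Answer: -1/214 ≈ -0.0046729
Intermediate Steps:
w(q, s) = 1 (w(q, s) = -½*(-2) = 1)
O(A) = -4 - A (O(A) = -(4 + A) = -4 - A)
N(P, V) = -4 + P (N(P, V) = P + (-4 - 1*0) = P + (-4 + 0) = P - 4 = -4 + P)
1/(N(-238, (6*(-4))*w(6, -5)) + y(-11, -42)) = 1/((-4 - 238) + 28) = 1/(-242 + 28) = 1/(-214) = -1/214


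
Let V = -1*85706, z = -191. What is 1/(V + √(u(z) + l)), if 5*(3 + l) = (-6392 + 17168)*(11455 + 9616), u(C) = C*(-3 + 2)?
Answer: -214265/18250265072 - √283827545/18250265072 ≈ -1.2663e-5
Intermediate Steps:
u(C) = -C (u(C) = C*(-1) = -C)
l = 227061081/5 (l = -3 + ((-6392 + 17168)*(11455 + 9616))/5 = -3 + (10776*21071)/5 = -3 + (⅕)*227061096 = -3 + 227061096/5 = 227061081/5 ≈ 4.5412e+7)
V = -85706
1/(V + √(u(z) + l)) = 1/(-85706 + √(-1*(-191) + 227061081/5)) = 1/(-85706 + √(191 + 227061081/5)) = 1/(-85706 + √(227062036/5)) = 1/(-85706 + 2*√283827545/5)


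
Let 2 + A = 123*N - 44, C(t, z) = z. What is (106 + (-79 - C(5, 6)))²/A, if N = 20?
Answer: 441/2414 ≈ 0.18268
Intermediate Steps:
A = 2414 (A = -2 + (123*20 - 44) = -2 + (2460 - 44) = -2 + 2416 = 2414)
(106 + (-79 - C(5, 6)))²/A = (106 + (-79 - 1*6))²/2414 = (106 + (-79 - 6))²*(1/2414) = (106 - 85)²*(1/2414) = 21²*(1/2414) = 441*(1/2414) = 441/2414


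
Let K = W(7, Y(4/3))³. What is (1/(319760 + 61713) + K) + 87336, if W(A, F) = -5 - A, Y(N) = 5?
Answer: 32657140585/381473 ≈ 85608.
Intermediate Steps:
K = -1728 (K = (-5 - 1*7)³ = (-5 - 7)³ = (-12)³ = -1728)
(1/(319760 + 61713) + K) + 87336 = (1/(319760 + 61713) - 1728) + 87336 = (1/381473 - 1728) + 87336 = -659185343/381473 + 87336 = 32657140585/381473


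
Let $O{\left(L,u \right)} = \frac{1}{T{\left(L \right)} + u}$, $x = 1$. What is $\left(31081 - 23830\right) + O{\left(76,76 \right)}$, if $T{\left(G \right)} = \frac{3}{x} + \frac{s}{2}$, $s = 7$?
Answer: $\frac{1196417}{165} \approx 7251.0$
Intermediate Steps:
$T{\left(G \right)} = \frac{13}{2}$ ($T{\left(G \right)} = \frac{3}{1} + \frac{7}{2} = 3 \cdot 1 + 7 \cdot \frac{1}{2} = 3 + \frac{7}{2} = \frac{13}{2}$)
$O{\left(L,u \right)} = \frac{1}{\frac{13}{2} + u}$
$\left(31081 - 23830\right) + O{\left(76,76 \right)} = \left(31081 - 23830\right) + \frac{2}{13 + 2 \cdot 76} = 7251 + \frac{2}{13 + 152} = 7251 + \frac{2}{165} = \frac{1196417}{165}$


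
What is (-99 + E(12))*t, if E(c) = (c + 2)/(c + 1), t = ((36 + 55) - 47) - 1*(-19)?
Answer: -80199/13 ≈ -6169.2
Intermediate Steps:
t = 63 (t = (91 - 47) + 19 = 44 + 19 = 63)
E(c) = (2 + c)/(1 + c)
(-99 + E(12))*t = (-99 + (2 + 12)/(1 + 12))*63 = (-99 + 14/13)*63 = -1273/13*63 = -80199/13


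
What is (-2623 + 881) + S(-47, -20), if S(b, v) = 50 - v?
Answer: -1672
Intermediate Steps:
(-2623 + 881) + S(-47, -20) = (-2623 + 881) + (50 - 1*(-20)) = -1742 + (50 + 20) = -1742 + 70 = -1672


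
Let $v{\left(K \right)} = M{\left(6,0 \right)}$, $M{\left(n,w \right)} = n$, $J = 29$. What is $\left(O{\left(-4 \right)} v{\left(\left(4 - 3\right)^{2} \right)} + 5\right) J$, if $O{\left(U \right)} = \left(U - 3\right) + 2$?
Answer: $-725$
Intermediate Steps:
$v{\left(K \right)} = 6$
$O{\left(U \right)} = -1 + U$ ($O{\left(U \right)} = \left(-3 + U\right) + 2 = -1 + U$)
$\left(O{\left(-4 \right)} v{\left(\left(4 - 3\right)^{2} \right)} + 5\right) J = \left(\left(-1 - 4\right) 6 + 5\right) 29 = \left(\left(-5\right) 6 + 5\right) 29 = \left(-30 + 5\right) 29 = \left(-25\right) 29 = -725$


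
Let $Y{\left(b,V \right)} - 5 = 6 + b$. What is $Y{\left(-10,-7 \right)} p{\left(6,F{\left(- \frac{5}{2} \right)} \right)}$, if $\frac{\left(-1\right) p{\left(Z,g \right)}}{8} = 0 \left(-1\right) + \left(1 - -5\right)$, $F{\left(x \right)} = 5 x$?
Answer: $-48$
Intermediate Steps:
$p{\left(Z,g \right)} = -48$ ($p{\left(Z,g \right)} = - 8 \left(0 \left(-1\right) + \left(1 - -5\right)\right) = - 8 \left(0 + \left(1 + 5\right)\right) = - 8 \left(0 + 6\right) = \left(-8\right) 6 = -48$)
$Y{\left(b,V \right)} = 11 + b$ ($Y{\left(b,V \right)} = 5 + \left(6 + b\right) = 11 + b$)
$Y{\left(-10,-7 \right)} p{\left(6,F{\left(- \frac{5}{2} \right)} \right)} = \left(11 - 10\right) \left(-48\right) = 1 \left(-48\right) = -48$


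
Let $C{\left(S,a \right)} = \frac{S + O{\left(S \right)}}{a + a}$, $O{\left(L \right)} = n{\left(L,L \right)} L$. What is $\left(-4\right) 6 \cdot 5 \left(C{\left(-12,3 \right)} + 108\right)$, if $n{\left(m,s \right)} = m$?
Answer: $-15600$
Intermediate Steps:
$O{\left(L \right)} = L^{2}$ ($O{\left(L \right)} = L L = L^{2}$)
$C{\left(S,a \right)} = \frac{S + S^{2}}{2 a}$ ($C{\left(S,a \right)} = \frac{S + S^{2}}{a + a} = \frac{S + S^{2}}{2 a}$)
$\left(-4\right) 6 \cdot 5 \left(C{\left(-12,3 \right)} + 108\right) = \left(-4\right) 6 \cdot 5 \left(\frac{1}{2} \left(-12\right) \frac{1}{3} \left(1 - 12\right) + 108\right) = \left(-24\right) 5 \left(\frac{1}{2} \left(-12\right) \frac{1}{3} \left(-11\right) + 108\right) = - 120 \left(22 + 108\right) = \left(-120\right) 130 = -15600$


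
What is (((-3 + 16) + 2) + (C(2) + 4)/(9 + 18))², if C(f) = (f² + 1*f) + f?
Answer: 19321/81 ≈ 238.53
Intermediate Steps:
C(f) = f² + 2*f (C(f) = (f² + f) + f = (f + f²) + f = f² + 2*f)
(((-3 + 16) + 2) + (C(2) + 4)/(9 + 18))² = (((-3 + 16) + 2) + (2*(2 + 2) + 4)/(9 + 18))² = ((13 + 2) + (2*4 + 4)/27)² = (15 + (8 + 4)*(1/27))² = (15 + 12*(1/27))² = (15 + 4/9)² = (139/9)² = 19321/81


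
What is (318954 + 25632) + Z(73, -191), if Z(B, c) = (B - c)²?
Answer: 414282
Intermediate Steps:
(318954 + 25632) + Z(73, -191) = (318954 + 25632) + (73 - 1*(-191))² = 344586 + (73 + 191)² = 344586 + 264² = 344586 + 69696 = 414282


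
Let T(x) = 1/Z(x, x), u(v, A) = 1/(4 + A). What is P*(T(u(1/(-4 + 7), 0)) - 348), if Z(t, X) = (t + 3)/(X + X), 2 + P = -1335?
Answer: 6045914/13 ≈ 4.6507e+5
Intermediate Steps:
P = -1337 (P = -2 - 1335 = -1337)
Z(t, X) = (3 + t)/(2*X) (Z(t, X) = (3 + t)/((2*X)) = (3 + t)*(1/(2*X)) = (3 + t)/(2*X))
T(x) = 2*x/(3 + x) (T(x) = 1/((3 + x)/(2*x)) = 2*x/(3 + x))
P*(T(u(1/(-4 + 7), 0)) - 348) = -1337*(2/((4 + 0)*(3 + 1/(4 + 0))) - 348) = -1337*(2/(4*(3 + 1/4)) - 348) = -1337*(2*(¼)/(3 + ¼) - 348) = -1337*(2*(¼)/(13/4) - 348) = -1337*(2*(¼)*(4/13) - 348) = -1337*(2/13 - 348) = -1337*(-4522/13) = 6045914/13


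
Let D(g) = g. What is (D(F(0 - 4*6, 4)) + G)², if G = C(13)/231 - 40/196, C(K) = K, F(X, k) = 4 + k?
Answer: 161213809/2614689 ≈ 61.657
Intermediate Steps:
G = -239/1617 (G = 13/231 - 40/196 = 13*(1/231) - 40*1/196 = 13/231 - 10/49 = -239/1617 ≈ -0.14780)
(D(F(0 - 4*6, 4)) + G)² = ((4 + 4) - 239/1617)² = (8 - 239/1617)² = (12697/1617)² = 161213809/2614689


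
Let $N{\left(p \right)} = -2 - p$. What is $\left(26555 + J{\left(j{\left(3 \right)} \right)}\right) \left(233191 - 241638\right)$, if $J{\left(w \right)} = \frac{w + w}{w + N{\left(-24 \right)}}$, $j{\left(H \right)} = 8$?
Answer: $- \frac{3364718851}{15} \approx -2.2431 \cdot 10^{8}$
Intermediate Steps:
$J{\left(w \right)} = \frac{2 w}{22 + w}$ ($J{\left(w \right)} = \frac{w + w}{w - -22} = \frac{2 w}{w + \left(-2 + 24\right)} = \frac{2 w}{w + 22} = \frac{2 w}{22 + w}$)
$\left(26555 + J{\left(j{\left(3 \right)} \right)}\right) \left(233191 - 241638\right) = \left(26555 + 2 \cdot 8 \frac{1}{22 + 8}\right) \left(233191 - 241638\right) = \left(26555 + 2 \cdot 8 \cdot \frac{1}{30}\right) \left(-8447\right) = \left(26555 + \frac{8}{15}\right) \left(-8447\right) = \frac{398333}{15} \left(-8447\right) = - \frac{3364718851}{15}$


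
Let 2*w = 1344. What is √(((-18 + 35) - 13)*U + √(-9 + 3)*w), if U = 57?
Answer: 2*√(57 + 168*I*√6) ≈ 30.739 + 26.775*I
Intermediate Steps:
w = 672 (w = (½)*1344 = 672)
√(((-18 + 35) - 13)*U + √(-9 + 3)*w) = √(((-18 + 35) - 13)*57 + √(-9 + 3)*672) = √((17 - 13)*57 + √(-6)*672) = √(4*57 + (I*√6)*672) = √(228 + 672*I*√6)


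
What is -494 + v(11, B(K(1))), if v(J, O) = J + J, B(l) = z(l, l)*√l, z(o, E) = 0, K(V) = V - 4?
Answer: -472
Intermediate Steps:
K(V) = -4 + V
B(l) = 0 (B(l) = 0*√l = 0)
v(J, O) = 2*J
-494 + v(11, B(K(1))) = -494 + 2*11 = -494 + 22 = -472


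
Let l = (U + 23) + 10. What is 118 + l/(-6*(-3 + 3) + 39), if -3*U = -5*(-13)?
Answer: 13840/117 ≈ 118.29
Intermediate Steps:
U = -65/3 (U = -(-5)*(-13)/3 = -1/3*65 = -65/3 ≈ -21.667)
l = 34/3 (l = (-65/3 + 23) + 10 = 4/3 + 10 = 34/3 ≈ 11.333)
118 + l/(-6*(-3 + 3) + 39) = 118 + (34/3)/(-6*(-3 + 3) + 39) = 118 + (34/3)/(-6*0 + 39) = 118 + (34/3)/(0 + 39) = 118 + (34/3)/39 = 118 + (1/39)*(34/3) = 118 + 34/117 = 13840/117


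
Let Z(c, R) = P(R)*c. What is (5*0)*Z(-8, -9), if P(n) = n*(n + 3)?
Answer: 0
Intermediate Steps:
P(n) = n*(3 + n)
Z(c, R) = R*c*(3 + R) (Z(c, R) = (R*(3 + R))*c = R*c*(3 + R))
(5*0)*Z(-8, -9) = (5*0)*(-9*(-8)*(3 - 9)) = 0*(-9*(-8)*(-6)) = 0*(-432) = 0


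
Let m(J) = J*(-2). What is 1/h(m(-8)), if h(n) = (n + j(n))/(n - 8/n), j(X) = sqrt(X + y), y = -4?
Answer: 62/61 - 31*sqrt(3)/244 ≈ 0.79634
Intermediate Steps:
m(J) = -2*J
j(X) = sqrt(-4 + X) (j(X) = sqrt(X - 4) = sqrt(-4 + X))
h(n) = (n + sqrt(-4 + n))/(n - 8/n)
1/h(m(-8)) = 1/((-2*(-8))*(-2*(-8) + sqrt(-4 - 2*(-8)))/(-8 + (-2*(-8))**2)) = 1/(16*(16 + sqrt(-4 + 16))/(-8 + 16**2)) = 1/(16*(16 + sqrt(12))/(-8 + 256)) = 1/(16*(16 + 2*sqrt(3))/248) = 1/(16*(1/248)*(16 + 2*sqrt(3))) = 1/(32/31 + 4*sqrt(3)/31)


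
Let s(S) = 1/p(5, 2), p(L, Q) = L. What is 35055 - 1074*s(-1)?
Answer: 174201/5 ≈ 34840.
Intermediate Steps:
s(S) = ⅕ (s(S) = 1/5 = ⅕)
35055 - 1074*s(-1) = 35055 - 1074*⅕ = 35055 - 1074/5 = 174201/5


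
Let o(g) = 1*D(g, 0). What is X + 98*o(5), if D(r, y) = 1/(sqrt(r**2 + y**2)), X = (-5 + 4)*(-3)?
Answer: 113/5 ≈ 22.600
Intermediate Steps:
X = 3 (X = -1*(-3) = 3)
D(r, y) = 1/sqrt(r**2 + y**2)
o(g) = 1/sqrt(g**2) (o(g) = 1/sqrt(g**2 + 0**2) = 1/sqrt(g**2 + 0) = 1/sqrt(g**2))
X + 98*o(5) = 3 + 98/sqrt(5**2) = 3 + 98/sqrt(25) = 3 + 98*(1/5) = 3 + 98/5 = 113/5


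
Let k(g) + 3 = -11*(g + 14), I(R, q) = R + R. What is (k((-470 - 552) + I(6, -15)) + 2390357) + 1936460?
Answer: 4337770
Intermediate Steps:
I(R, q) = 2*R
k(g) = -157 - 11*g (k(g) = -3 - 11*(g + 14) = -3 - 11*(14 + g) = -3 + (-154 - 11*g) = -157 - 11*g)
(k((-470 - 552) + I(6, -15)) + 2390357) + 1936460 = ((-157 - 11*((-470 - 552) + 2*6)) + 2390357) + 1936460 = ((-157 - 11*(-1022 + 12)) + 2390357) + 1936460 = ((-157 - 11*(-1010)) + 2390357) + 1936460 = ((-157 + 11110) + 2390357) + 1936460 = (10953 + 2390357) + 1936460 = 2401310 + 1936460 = 4337770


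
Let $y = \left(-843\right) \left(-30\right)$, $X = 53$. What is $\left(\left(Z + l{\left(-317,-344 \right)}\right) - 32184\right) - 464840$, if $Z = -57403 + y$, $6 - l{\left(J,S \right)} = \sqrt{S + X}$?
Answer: $-529131 - i \sqrt{291} \approx -5.2913 \cdot 10^{5} - 17.059 i$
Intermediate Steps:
$y = 25290$
$l{\left(J,S \right)} = 6 - \sqrt{53 + S}$ ($l{\left(J,S \right)} = 6 - \sqrt{S + 53} = 6 - \sqrt{53 + S}$)
$Z = -32113$ ($Z = -57403 + 25290 = -32113$)
$\left(\left(Z + l{\left(-317,-344 \right)}\right) - 32184\right) - 464840 = \left(\left(-32113 + \left(6 - \sqrt{53 - 344}\right)\right) - 32184\right) - 464840 = \left(\left(-32113 + \left(6 - \sqrt{-291}\right)\right) - 32184\right) - 464840 = \left(\left(-32113 + \left(6 - i \sqrt{291}\right)\right) - 32184\right) - 464840 = \left(\left(-32107 - i \sqrt{291}\right) - 32184\right) - 464840 = \left(-64291 - i \sqrt{291}\right) - 464840 = -529131 - i \sqrt{291}$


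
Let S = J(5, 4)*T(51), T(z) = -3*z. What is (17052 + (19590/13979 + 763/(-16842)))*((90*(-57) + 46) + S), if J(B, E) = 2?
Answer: -220821989263645/2402391 ≈ -9.1918e+7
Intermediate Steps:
S = -306 (S = 2*(-3*51) = 2*(-153) = -306)
(17052 + (19590/13979 + 763/(-16842)))*((90*(-57) + 46) + S) = (17052 + (19590/13979 + 763/(-16842)))*((90*(-57) + 46) - 306) = (17052 + (19590*(1/13979) + 763*(-1/16842)))*((-5130 + 46) - 306) = (17052 + (19590/13979 - 109/2406))*(-5084 - 306) = (17052 + 45609829/33633474)*(-5390) = (573563608477/33633474)*(-5390) = -220821989263645/2402391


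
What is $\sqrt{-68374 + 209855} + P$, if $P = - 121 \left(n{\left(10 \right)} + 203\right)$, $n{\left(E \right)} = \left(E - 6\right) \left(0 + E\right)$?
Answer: $-29403 + \sqrt{141481} \approx -29027.0$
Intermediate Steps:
$n{\left(E \right)} = E \left(-6 + E\right)$ ($n{\left(E \right)} = \left(-6 + E\right) E = E \left(-6 + E\right)$)
$P = -29403$ ($P = - 121 \left(10 \left(-6 + 10\right) + 203\right) = - 121 \left(10 \cdot 4 + 203\right) = - 121 \left(40 + 203\right) = \left(-121\right) 243 = -29403$)
$\sqrt{-68374 + 209855} + P = \sqrt{-68374 + 209855} - 29403 = \sqrt{141481} - 29403 = -29403 + \sqrt{141481}$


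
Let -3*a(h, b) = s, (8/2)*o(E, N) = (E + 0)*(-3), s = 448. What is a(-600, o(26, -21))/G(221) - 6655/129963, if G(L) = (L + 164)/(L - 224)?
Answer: 7951607/7147965 ≈ 1.1124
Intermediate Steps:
o(E, N) = -3*E/4 (o(E, N) = ((E + 0)*(-3))/4 = (E*(-3))/4 = (-3*E)/4 = -3*E/4)
a(h, b) = -448/3 (a(h, b) = -⅓*448 = -448/3)
G(L) = (164 + L)/(-224 + L)
a(-600, o(26, -21))/G(221) - 6655/129963 = -448*(-224 + 221)/(164 + 221)/3 - 6655/129963 = -448/(3*(385/(-3))) - 6655*1/129963 = -448/(3*((-⅓*385))) - 6655/129963 = -448/(3*(-385/3)) - 6655/129963 = -448/3*(-3/385) - 6655/129963 = 64/55 - 6655/129963 = 7951607/7147965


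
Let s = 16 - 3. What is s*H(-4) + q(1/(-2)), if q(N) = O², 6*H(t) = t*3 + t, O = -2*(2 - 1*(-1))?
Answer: 4/3 ≈ 1.3333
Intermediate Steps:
O = -6 (O = -2*(2 + 1) = -2*3 = -6)
H(t) = 2*t/3 (H(t) = (t*3 + t)/6 = (3*t + t)/6 = (4*t)/6 = 2*t/3)
s = 13
q(N) = 36 (q(N) = (-6)² = 36)
s*H(-4) + q(1/(-2)) = 13*((⅔)*(-4)) + 36 = 13*(-8/3) + 36 = -104/3 + 36 = 4/3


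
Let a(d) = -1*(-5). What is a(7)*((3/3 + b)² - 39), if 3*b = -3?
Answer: -195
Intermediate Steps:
a(d) = 5
b = -1 (b = (⅓)*(-3) = -1)
a(7)*((3/3 + b)² - 39) = 5*((3/3 - 1)² - 39) = 5*((3*(⅓) - 1)² - 39) = 5*((1 - 1)² - 39) = 5*(0² - 39) = 5*(0 - 39) = 5*(-39) = -195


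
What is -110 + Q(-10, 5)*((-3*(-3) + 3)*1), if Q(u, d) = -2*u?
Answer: 130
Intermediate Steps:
-110 + Q(-10, 5)*((-3*(-3) + 3)*1) = -110 + (-2*(-10))*((-3*(-3) + 3)*1) = -110 + 20*((9 + 3)*1) = -110 + 20*(12*1) = -110 + 20*12 = -110 + 240 = 130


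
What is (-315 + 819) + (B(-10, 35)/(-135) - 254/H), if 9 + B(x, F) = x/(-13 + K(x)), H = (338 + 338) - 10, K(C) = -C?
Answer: 7547354/14985 ≈ 503.66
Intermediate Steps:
H = 666 (H = 676 - 10 = 666)
B(x, F) = -9 + x/(-13 - x)
(-315 + 819) + (B(-10, 35)/(-135) - 254/H) = (-315 + 819) + (((-117 - 10*(-10))/(13 - 10))/(-135) - 254/666) = 504 + (((-117 + 100)/3)*(-1/135) - 254*1/666) = 504 + (((1/3)*(-17))*(-1/135) - 127/333) = 504 + (-17/3*(-1/135) - 127/333) = 504 + (17/405 - 127/333) = 504 - 5086/14985 = 7547354/14985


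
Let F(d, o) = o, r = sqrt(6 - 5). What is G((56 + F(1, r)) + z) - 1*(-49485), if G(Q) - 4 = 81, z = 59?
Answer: 49570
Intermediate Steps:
r = 1 (r = sqrt(1) = 1)
G(Q) = 85 (G(Q) = 4 + 81 = 85)
G((56 + F(1, r)) + z) - 1*(-49485) = 85 - 1*(-49485) = 85 + 49485 = 49570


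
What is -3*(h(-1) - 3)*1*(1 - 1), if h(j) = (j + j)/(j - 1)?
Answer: 0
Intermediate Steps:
h(j) = 2*j/(-1 + j) (h(j) = (2*j)/(-1 + j) = 2*j/(-1 + j))
-3*(h(-1) - 3)*1*(1 - 1) = -3*(2*(-1)/(-1 - 1) - 3)*1*(1 - 1) = -3*(2*(-1)/(-2) - 3)*1*0 = -3*(2*(-1)*(-½) - 3)*0 = -3*(1 - 3)*0 = -(-6)*0 = -3*0 = 0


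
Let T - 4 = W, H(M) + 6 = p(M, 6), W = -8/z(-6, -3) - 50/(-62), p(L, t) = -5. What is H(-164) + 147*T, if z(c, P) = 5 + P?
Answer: 3334/31 ≈ 107.55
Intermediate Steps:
W = -99/31 (W = -8/(5 - 3) - 50/(-62) = -8/2 - 50*(-1/62) = -8*½ + 25/31 = -4 + 25/31 = -99/31 ≈ -3.1936)
H(M) = -11 (H(M) = -6 - 5 = -11)
T = 25/31 (T = 4 - 99/31 = 25/31 ≈ 0.80645)
H(-164) + 147*T = -11 + 147*(25/31) = -11 + 3675/31 = 3334/31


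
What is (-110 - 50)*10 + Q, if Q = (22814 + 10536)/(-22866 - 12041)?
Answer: -55884550/34907 ≈ -1601.0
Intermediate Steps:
Q = -33350/34907 (Q = 33350/(-34907) = 33350*(-1/34907) = -33350/34907 ≈ -0.95540)
(-110 - 50)*10 + Q = (-110 - 50)*10 - 33350/34907 = -160*10 - 33350/34907 = -1600 - 33350/34907 = -55884550/34907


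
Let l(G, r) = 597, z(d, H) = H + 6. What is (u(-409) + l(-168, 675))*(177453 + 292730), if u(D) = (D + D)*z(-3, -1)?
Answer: -1642349219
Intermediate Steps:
z(d, H) = 6 + H
u(D) = 10*D (u(D) = (D + D)*(6 - 1) = (2*D)*5 = 10*D)
(u(-409) + l(-168, 675))*(177453 + 292730) = (10*(-409) + 597)*(177453 + 292730) = (-4090 + 597)*470183 = -3493*470183 = -1642349219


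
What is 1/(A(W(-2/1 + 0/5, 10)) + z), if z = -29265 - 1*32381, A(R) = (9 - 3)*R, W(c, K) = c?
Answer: -1/61658 ≈ -1.6218e-5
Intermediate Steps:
A(R) = 6*R
z = -61646 (z = -29265 - 32381 = -61646)
1/(A(W(-2/1 + 0/5, 10)) + z) = 1/(6*(-2/1 + 0/5) - 61646) = 1/(6*(-2*1 + 0*(⅕)) - 61646) = 1/(6*(-2 + 0) - 61646) = 1/(6*(-2) - 61646) = 1/(-12 - 61646) = 1/(-61658) = -1/61658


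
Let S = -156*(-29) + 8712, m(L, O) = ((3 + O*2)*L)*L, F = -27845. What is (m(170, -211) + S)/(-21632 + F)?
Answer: 12095864/49477 ≈ 244.47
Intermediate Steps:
m(L, O) = L**2*(3 + 2*O) (m(L, O) = ((3 + 2*O)*L)*L = (L*(3 + 2*O))*L = L**2*(3 + 2*O))
S = 13236 (S = 4524 + 8712 = 13236)
(m(170, -211) + S)/(-21632 + F) = (170**2*(3 + 2*(-211)) + 13236)/(-21632 - 27845) = (28900*(3 - 422) + 13236)/(-49477) = (28900*(-419) + 13236)*(-1/49477) = (-12109100 + 13236)*(-1/49477) = -12095864*(-1/49477) = 12095864/49477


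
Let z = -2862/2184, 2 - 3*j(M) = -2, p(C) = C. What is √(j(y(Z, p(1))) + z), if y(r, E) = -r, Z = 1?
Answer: 5*√273/546 ≈ 0.15131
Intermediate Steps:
j(M) = 4/3 (j(M) = ⅔ - ⅓*(-2) = ⅔ + ⅔ = 4/3)
z = -477/364 (z = -2862*1/2184 = -477/364 ≈ -1.3104)
√(j(y(Z, p(1))) + z) = √(4/3 - 477/364) = √(25/1092) = 5*√273/546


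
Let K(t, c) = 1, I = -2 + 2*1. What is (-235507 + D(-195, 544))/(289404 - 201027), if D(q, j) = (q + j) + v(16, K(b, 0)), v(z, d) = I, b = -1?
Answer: -78386/29459 ≈ -2.6609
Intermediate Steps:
I = 0 (I = -2 + 2 = 0)
v(z, d) = 0
D(q, j) = j + q (D(q, j) = (q + j) + 0 = (j + q) + 0 = j + q)
(-235507 + D(-195, 544))/(289404 - 201027) = (-235507 + (544 - 195))/(289404 - 201027) = (-235507 + 349)/88377 = -235158*1/88377 = -78386/29459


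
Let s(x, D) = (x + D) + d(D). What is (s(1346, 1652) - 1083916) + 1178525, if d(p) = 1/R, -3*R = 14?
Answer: 1366495/14 ≈ 97607.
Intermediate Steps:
R = -14/3 (R = -⅓*14 = -14/3 ≈ -4.6667)
d(p) = -3/14 (d(p) = 1/(-14/3) = -3/14)
s(x, D) = -3/14 + D + x (s(x, D) = (x + D) - 3/14 = (D + x) - 3/14 = -3/14 + D + x)
(s(1346, 1652) - 1083916) + 1178525 = ((-3/14 + 1652 + 1346) - 1083916) + 1178525 = (41969/14 - 1083916) + 1178525 = -15132855/14 + 1178525 = 1366495/14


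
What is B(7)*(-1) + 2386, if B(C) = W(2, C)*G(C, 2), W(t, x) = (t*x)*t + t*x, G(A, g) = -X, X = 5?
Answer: 2596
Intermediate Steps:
G(A, g) = -5 (G(A, g) = -1*5 = -5)
W(t, x) = t*x + x*t² (W(t, x) = x*t² + t*x = t*x + x*t²)
B(C) = -30*C (B(C) = (2*C*(1 + 2))*(-5) = (2*C*3)*(-5) = (6*C)*(-5) = -30*C)
B(7)*(-1) + 2386 = -30*7*(-1) + 2386 = -210*(-1) + 2386 = 210 + 2386 = 2596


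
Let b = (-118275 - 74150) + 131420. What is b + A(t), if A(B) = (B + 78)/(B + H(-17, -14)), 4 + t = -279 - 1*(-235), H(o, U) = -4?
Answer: -1586145/26 ≈ -61006.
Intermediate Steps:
t = -48 (t = -4 + (-279 - 1*(-235)) = -4 + (-279 + 235) = -4 - 44 = -48)
b = -61005 (b = -192425 + 131420 = -61005)
A(B) = (78 + B)/(-4 + B) (A(B) = (B + 78)/(B - 4) = (78 + B)/(-4 + B))
b + A(t) = -61005 + (78 - 48)/(-4 - 48) = -61005 + 30/(-52) = -61005 - 1/52*30 = -61005 - 15/26 = -1586145/26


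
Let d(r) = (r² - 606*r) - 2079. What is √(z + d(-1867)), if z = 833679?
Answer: √5448691 ≈ 2334.2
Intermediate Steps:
d(r) = -2079 + r² - 606*r
√(z + d(-1867)) = √(833679 + (-2079 + (-1867)² - 606*(-1867))) = √(833679 + (-2079 + 3485689 + 1131402)) = √(833679 + 4615012) = √5448691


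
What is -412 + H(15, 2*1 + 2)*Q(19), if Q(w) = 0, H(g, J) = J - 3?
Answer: -412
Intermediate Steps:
H(g, J) = -3 + J
-412 + H(15, 2*1 + 2)*Q(19) = -412 + (-3 + (2*1 + 2))*0 = -412 + (-3 + (2 + 2))*0 = -412 + (-3 + 4)*0 = -412 + 1*0 = -412 + 0 = -412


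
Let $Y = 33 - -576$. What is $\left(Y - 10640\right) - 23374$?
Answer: $-33405$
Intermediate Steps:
$Y = 609$ ($Y = 33 + 576 = 609$)
$\left(Y - 10640\right) - 23374 = \left(609 - 10640\right) - 23374 = -10031 - 23374 = -33405$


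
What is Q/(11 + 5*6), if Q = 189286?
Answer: 189286/41 ≈ 4616.7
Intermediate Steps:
Q/(11 + 5*6) = 189286/(11 + 5*6) = 189286/(11 + 30) = 189286/41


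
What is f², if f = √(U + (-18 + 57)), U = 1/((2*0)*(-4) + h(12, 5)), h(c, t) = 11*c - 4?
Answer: 4993/128 ≈ 39.008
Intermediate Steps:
h(c, t) = -4 + 11*c
U = 1/128 (U = 1/((2*0)*(-4) + (-4 + 11*12)) = 1/(0*(-4) + (-4 + 132)) = 1/(0 + 128) = 1/128 ≈ 0.0078125)
f = √9986/16 (f = √(1/128 + (-18 + 57)) = √(1/128 + 39) = √(4993/128) = √9986/16 ≈ 6.2456)
f² = (√9986/16)² = 4993/128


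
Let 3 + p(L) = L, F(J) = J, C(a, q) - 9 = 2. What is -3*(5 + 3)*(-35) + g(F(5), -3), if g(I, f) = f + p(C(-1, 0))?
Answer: 845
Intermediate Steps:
C(a, q) = 11 (C(a, q) = 9 + 2 = 11)
p(L) = -3 + L
g(I, f) = 8 + f (g(I, f) = f + (-3 + 11) = f + 8 = 8 + f)
-3*(5 + 3)*(-35) + g(F(5), -3) = -3*(5 + 3)*(-35) + (8 - 3) = -3*8*(-35) + 5 = -24*(-35) + 5 = 840 + 5 = 845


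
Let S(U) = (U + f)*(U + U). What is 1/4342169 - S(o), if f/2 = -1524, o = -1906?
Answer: -82000333121511/4342169 ≈ -1.8885e+7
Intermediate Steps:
f = -3048 (f = 2*(-1524) = -3048)
S(U) = 2*U*(-3048 + U) (S(U) = (U - 3048)*(U + U) = (-3048 + U)*(2*U) = 2*U*(-3048 + U))
1/4342169 - S(o) = 1/4342169 - 2*(-1906)*(-3048 - 1906) = 1/4342169 - 2*(-1906)*(-4954) = 1/4342169 - 1*18884648 = 1/4342169 - 18884648 = -82000333121511/4342169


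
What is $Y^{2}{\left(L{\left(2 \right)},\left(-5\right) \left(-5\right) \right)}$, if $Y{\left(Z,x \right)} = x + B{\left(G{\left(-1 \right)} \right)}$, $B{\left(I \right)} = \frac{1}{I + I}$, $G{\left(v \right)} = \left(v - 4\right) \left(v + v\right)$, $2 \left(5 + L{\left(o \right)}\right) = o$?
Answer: $\frac{251001}{400} \approx 627.5$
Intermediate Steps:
$L{\left(o \right)} = -5 + \frac{o}{2}$
$G{\left(v \right)} = 2 v \left(-4 + v\right)$ ($G{\left(v \right)} = \left(-4 + v\right) 2 v = 2 v \left(-4 + v\right)$)
$B{\left(I \right)} = \frac{1}{2 I}$
$Y{\left(Z,x \right)} = \frac{1}{20} + x$ ($Y{\left(Z,x \right)} = x + \frac{1}{2 \cdot 2 \left(-1\right) \left(-4 - 1\right)} = x + \frac{1}{2 \cdot 2 \left(-1\right) \left(-5\right)} = x + \frac{1}{2 \cdot 10} = x + \frac{1}{2} \cdot \frac{1}{10} = x + \frac{1}{20} = \frac{1}{20} + x$)
$Y^{2}{\left(L{\left(2 \right)},\left(-5\right) \left(-5\right) \right)} = \left(\frac{1}{20} - -25\right)^{2} = \left(\frac{1}{20} + 25\right)^{2} = \left(\frac{501}{20}\right)^{2} = \frac{251001}{400}$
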